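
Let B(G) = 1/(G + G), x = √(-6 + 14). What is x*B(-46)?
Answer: -√2/46 ≈ -0.030744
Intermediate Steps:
x = 2*√2 (x = √8 = 2*√2 ≈ 2.8284)
B(G) = 1/(2*G)
x*B(-46) = (2*√2)*((½)/(-46)) = (2*√2)*((½)*(-1/46)) = (2*√2)*(-1/92) = -√2/46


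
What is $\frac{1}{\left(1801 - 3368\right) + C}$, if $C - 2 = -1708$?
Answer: $- \frac{1}{3273} \approx -0.00030553$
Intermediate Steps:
$C = -1706$ ($C = 2 - 1708 = -1706$)
$\frac{1}{\left(1801 - 3368\right) + C} = \frac{1}{\left(1801 - 3368\right) - 1706} = \frac{1}{-1567 - 1706} = \frac{1}{-3273} = - \frac{1}{3273}$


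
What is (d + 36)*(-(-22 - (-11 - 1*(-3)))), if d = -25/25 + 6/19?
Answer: 9394/19 ≈ 494.42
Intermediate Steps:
d = -13/19 (d = -25*1/25 + 6*(1/19) = -1 + 6/19 = -13/19 ≈ -0.68421)
(d + 36)*(-(-22 - (-11 - 1*(-3)))) = (-13/19 + 36)*(-(-22 - (-11 - 1*(-3)))) = 671*(-(-22 - (-11 + 3)))/19 = 671*(-(-22 - 1*(-8)))/19 = 671*(-(-22 + 8))/19 = 671*(-1*(-14))/19 = (671/19)*14 = 9394/19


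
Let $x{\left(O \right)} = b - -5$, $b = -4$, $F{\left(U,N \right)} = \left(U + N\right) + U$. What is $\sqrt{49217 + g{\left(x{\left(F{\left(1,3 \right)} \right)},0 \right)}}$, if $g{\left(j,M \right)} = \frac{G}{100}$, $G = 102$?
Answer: $\frac{\sqrt{4921802}}{10} \approx 221.85$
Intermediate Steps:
$F{\left(U,N \right)} = N + 2 U$ ($F{\left(U,N \right)} = \left(N + U\right) + U = N + 2 U$)
$x{\left(O \right)} = 1$ ($x{\left(O \right)} = -4 - -5 = -4 + 5 = 1$)
$g{\left(j,M \right)} = \frac{51}{50}$ ($g{\left(j,M \right)} = \frac{102}{100} = 102 \cdot \frac{1}{100} = \frac{51}{50}$)
$\sqrt{49217 + g{\left(x{\left(F{\left(1,3 \right)} \right)},0 \right)}} = \sqrt{49217 + \frac{51}{50}} = \sqrt{\frac{2460901}{50}} = \frac{\sqrt{4921802}}{10}$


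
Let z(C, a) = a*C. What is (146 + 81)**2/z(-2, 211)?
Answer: -51529/422 ≈ -122.11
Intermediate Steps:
z(C, a) = C*a
(146 + 81)**2/z(-2, 211) = (146 + 81)**2/((-2*211)) = 227**2/(-422) = 51529*(-1/422) = -51529/422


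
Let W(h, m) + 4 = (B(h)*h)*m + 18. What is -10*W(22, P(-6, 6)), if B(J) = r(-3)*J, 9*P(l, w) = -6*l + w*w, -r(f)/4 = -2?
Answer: -309900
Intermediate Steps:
r(f) = 8 (r(f) = -4*(-2) = 8)
P(l, w) = -2*l/3 + w²/9 (P(l, w) = (-6*l + w*w)/9 = (-6*l + w²)/9 = (w² - 6*l)/9 = -2*l/3 + w²/9)
B(J) = 8*J
W(h, m) = 14 + 8*m*h² (W(h, m) = -4 + (((8*h)*h)*m + 18) = -4 + ((8*h²)*m + 18) = -4 + (8*m*h² + 18) = -4 + (18 + 8*m*h²) = 14 + 8*m*h²)
-10*W(22, P(-6, 6)) = -10*(14 + 8*(-⅔*(-6) + (⅑)*6²)*22²) = -10*(14 + 8*(4 + (⅑)*36)*484) = -10*(14 + 8*(4 + 4)*484) = -10*(14 + 8*8*484) = -10*(14 + 30976) = -10*30990 = -309900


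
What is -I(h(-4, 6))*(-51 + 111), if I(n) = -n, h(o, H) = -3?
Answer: -180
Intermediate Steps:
-I(h(-4, 6))*(-51 + 111) = -(-1*(-3))*(-51 + 111) = -3*60 = -1*180 = -180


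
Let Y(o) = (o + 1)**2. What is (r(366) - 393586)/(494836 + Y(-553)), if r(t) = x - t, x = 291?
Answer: -393661/799540 ≈ -0.49236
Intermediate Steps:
Y(o) = (1 + o)**2
r(t) = 291 - t
(r(366) - 393586)/(494836 + Y(-553)) = ((291 - 1*366) - 393586)/(494836 + (1 - 553)**2) = ((291 - 366) - 393586)/(494836 + (-552)**2) = (-75 - 393586)/(494836 + 304704) = -393661/799540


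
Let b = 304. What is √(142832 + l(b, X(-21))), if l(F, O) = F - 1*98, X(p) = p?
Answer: √143038 ≈ 378.20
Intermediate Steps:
l(F, O) = -98 + F (l(F, O) = F - 98 = -98 + F)
√(142832 + l(b, X(-21))) = √(142832 + (-98 + 304)) = √(142832 + 206) = √143038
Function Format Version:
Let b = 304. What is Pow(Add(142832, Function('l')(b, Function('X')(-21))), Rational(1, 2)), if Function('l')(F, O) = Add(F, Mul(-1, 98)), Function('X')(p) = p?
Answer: Pow(143038, Rational(1, 2)) ≈ 378.20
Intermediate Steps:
Function('l')(F, O) = Add(-98, F) (Function('l')(F, O) = Add(F, -98) = Add(-98, F))
Pow(Add(142832, Function('l')(b, Function('X')(-21))), Rational(1, 2)) = Pow(Add(142832, Add(-98, 304)), Rational(1, 2)) = Pow(Add(142832, 206), Rational(1, 2)) = Pow(143038, Rational(1, 2))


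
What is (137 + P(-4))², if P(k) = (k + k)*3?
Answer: 12769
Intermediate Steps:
P(k) = 6*k (P(k) = (2*k)*3 = 6*k)
(137 + P(-4))² = (137 + 6*(-4))² = (137 - 24)² = 113² = 12769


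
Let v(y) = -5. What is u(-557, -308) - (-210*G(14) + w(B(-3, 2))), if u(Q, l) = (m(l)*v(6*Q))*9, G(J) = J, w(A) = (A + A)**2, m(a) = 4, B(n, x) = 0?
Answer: 2760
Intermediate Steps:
w(A) = 4*A**2 (w(A) = (2*A)**2 = 4*A**2)
u(Q, l) = -180 (u(Q, l) = (4*(-5))*9 = -20*9 = -180)
u(-557, -308) - (-210*G(14) + w(B(-3, 2))) = -180 - (-210*14 + 4*0**2) = -180 - (-2940 + 4*0) = -180 - (-2940 + 0) = -180 - 1*(-2940) = -180 + 2940 = 2760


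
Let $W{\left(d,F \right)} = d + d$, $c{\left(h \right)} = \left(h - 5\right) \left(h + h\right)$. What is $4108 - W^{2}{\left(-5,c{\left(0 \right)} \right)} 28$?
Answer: $1308$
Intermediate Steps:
$c{\left(h \right)} = 2 h \left(-5 + h\right)$ ($c{\left(h \right)} = \left(-5 + h\right) 2 h = 2 h \left(-5 + h\right)$)
$W{\left(d,F \right)} = 2 d$
$4108 - W^{2}{\left(-5,c{\left(0 \right)} \right)} 28 = 4108 - \left(2 \left(-5\right)\right)^{2} \cdot 28 = 4108 - \left(-10\right)^{2} \cdot 28 = 4108 - 100 \cdot 28 = 4108 - 2800 = 1308$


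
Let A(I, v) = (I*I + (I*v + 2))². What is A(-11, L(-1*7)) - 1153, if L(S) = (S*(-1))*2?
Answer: -192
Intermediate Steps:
L(S) = -2*S (L(S) = -S*2 = -2*S)
A(I, v) = (2 + I² + I*v)² (A(I, v) = (I² + (2 + I*v))² = (2 + I² + I*v)²)
A(-11, L(-1*7)) - 1153 = (2 + (-11)² - (-22)*(-1*7))² - 1153 = (2 + 121 - (-22)*(-7))² - 1153 = (2 + 121 - 11*14)² - 1153 = (2 + 121 - 154)² - 1153 = (-31)² - 1153 = 961 - 1153 = -192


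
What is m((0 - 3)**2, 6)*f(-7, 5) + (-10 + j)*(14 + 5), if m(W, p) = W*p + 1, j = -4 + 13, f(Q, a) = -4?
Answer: -239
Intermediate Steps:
j = 9
m(W, p) = 1 + W*p
m((0 - 3)**2, 6)*f(-7, 5) + (-10 + j)*(14 + 5) = (1 + (0 - 3)**2*6)*(-4) + (-10 + 9)*(14 + 5) = (1 + (-3)**2*6)*(-4) - 1*19 = (1 + 9*6)*(-4) - 19 = (1 + 54)*(-4) - 19 = 55*(-4) - 19 = -220 - 19 = -239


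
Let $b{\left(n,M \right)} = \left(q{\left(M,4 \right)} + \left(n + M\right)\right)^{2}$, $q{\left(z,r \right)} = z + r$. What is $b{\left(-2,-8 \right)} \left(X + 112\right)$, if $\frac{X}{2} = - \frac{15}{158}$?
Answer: $\frac{1731268}{79} \approx 21915.0$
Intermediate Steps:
$X = - \frac{15}{79}$ ($X = 2 \left(- \frac{15}{158}\right) = - \frac{15}{79} \approx -0.18987$)
$q{\left(z,r \right)} = r + z$
$b{\left(n,M \right)} = \left(4 + n + 2 M\right)^{2}$ ($b{\left(n,M \right)} = \left(\left(4 + M\right) + \left(n + M\right)\right)^{2} = \left(\left(4 + M\right) + \left(M + n\right)\right)^{2} = \left(4 + n + 2 M\right)^{2}$)
$b{\left(-2,-8 \right)} \left(X + 112\right) = \left(4 - 2 + 2 \left(-8\right)\right)^{2} \left(- \frac{15}{79} + 112\right) = \left(4 - 2 - 16\right)^{2} \cdot \frac{8833}{79} = \left(-14\right)^{2} \cdot \frac{8833}{79} = 196 \cdot \frac{8833}{79} = \frac{1731268}{79}$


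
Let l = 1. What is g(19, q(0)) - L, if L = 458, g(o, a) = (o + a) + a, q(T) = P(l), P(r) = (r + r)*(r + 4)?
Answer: -419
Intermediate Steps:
P(r) = 2*r*(4 + r) (P(r) = (2*r)*(4 + r) = 2*r*(4 + r))
q(T) = 10 (q(T) = 2*1*(4 + 1) = 2*1*5 = 10)
g(o, a) = o + 2*a (g(o, a) = (a + o) + a = o + 2*a)
g(19, q(0)) - L = (19 + 2*10) - 1*458 = (19 + 20) - 458 = 39 - 458 = -419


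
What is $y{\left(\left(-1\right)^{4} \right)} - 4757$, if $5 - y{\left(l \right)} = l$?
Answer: $-4753$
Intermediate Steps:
$y{\left(l \right)} = 5 - l$
$y{\left(\left(-1\right)^{4} \right)} - 4757 = \left(5 - \left(-1\right)^{4}\right) - 4757 = \left(5 - 1\right) - 4757 = 4 - 4757 = -4753$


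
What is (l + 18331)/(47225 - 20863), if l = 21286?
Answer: 39617/26362 ≈ 1.5028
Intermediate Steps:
(l + 18331)/(47225 - 20863) = (21286 + 18331)/(47225 - 20863) = 39617/26362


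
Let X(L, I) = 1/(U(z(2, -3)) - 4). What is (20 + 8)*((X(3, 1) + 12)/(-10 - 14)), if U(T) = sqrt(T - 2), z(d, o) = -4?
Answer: -455/33 + 7*I*sqrt(6)/132 ≈ -13.788 + 0.1299*I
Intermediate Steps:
U(T) = sqrt(-2 + T)
X(L, I) = 1/(-4 + I*sqrt(6)) (X(L, I) = 1/(sqrt(-2 - 4) - 4) = 1/(sqrt(-6) - 4) = 1/(I*sqrt(6) - 4) = 1/(-4 + I*sqrt(6)))
(20 + 8)*((X(3, 1) + 12)/(-10 - 14)) = (20 + 8)*(((-2/11 - I*sqrt(6)/22) + 12)/(-10 - 14)) = 28*((130/11 - I*sqrt(6)/22)/(-24)) = 28*((130/11 - I*sqrt(6)/22)*(-1/24)) = 28*(-65/132 + I*sqrt(6)/528) = -455/33 + 7*I*sqrt(6)/132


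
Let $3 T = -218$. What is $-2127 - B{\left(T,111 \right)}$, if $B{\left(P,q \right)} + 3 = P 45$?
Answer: $1146$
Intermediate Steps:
$T = - \frac{218}{3}$ ($T = \frac{1}{3} \left(-218\right) = - \frac{218}{3} \approx -72.667$)
$B{\left(P,q \right)} = -3 + 45 P$ ($B{\left(P,q \right)} = -3 + P 45 = -3 + 45 P$)
$-2127 - B{\left(T,111 \right)} = -2127 - \left(-3 + 45 \left(- \frac{218}{3}\right)\right) = -2127 - \left(-3 - 3270\right) = -2127 - -3273 = -2127 + 3273 = 1146$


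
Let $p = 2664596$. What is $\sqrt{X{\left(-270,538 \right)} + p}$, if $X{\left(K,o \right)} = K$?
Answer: $7 \sqrt{54374} \approx 1632.3$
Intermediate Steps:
$\sqrt{X{\left(-270,538 \right)} + p} = \sqrt{-270 + 2664596} = \sqrt{2664326} = 7 \sqrt{54374}$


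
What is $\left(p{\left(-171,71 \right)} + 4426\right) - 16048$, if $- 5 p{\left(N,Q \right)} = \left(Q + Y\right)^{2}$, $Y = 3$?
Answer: $- \frac{63586}{5} \approx -12717.0$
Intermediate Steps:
$p{\left(N,Q \right)} = - \frac{\left(3 + Q\right)^{2}}{5}$ ($p{\left(N,Q \right)} = - \frac{\left(Q + 3\right)^{2}}{5} = - \frac{\left(3 + Q\right)^{2}}{5}$)
$\left(p{\left(-171,71 \right)} + 4426\right) - 16048 = \left(- \frac{\left(3 + 71\right)^{2}}{5} + 4426\right) - 16048 = \left(- \frac{74^{2}}{5} + 4426\right) - 16048 = \left(\left(- \frac{1}{5}\right) 5476 + 4426\right) - 16048 = \left(- \frac{5476}{5} + 4426\right) - 16048 = \frac{16654}{5} - 16048 = - \frac{63586}{5}$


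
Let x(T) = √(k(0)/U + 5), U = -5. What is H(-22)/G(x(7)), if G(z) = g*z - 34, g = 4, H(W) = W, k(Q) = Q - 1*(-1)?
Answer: 935/1349 + 44*√30/1349 ≈ 0.87176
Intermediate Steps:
k(Q) = 1 + Q (k(Q) = Q + 1 = 1 + Q)
x(T) = 2*√30/5 (x(T) = √((1 + 0)/(-5) + 5) = √(1*(-⅕) + 5) = √(-⅕ + 5) = √(24/5) = 2*√30/5)
G(z) = -34 + 4*z (G(z) = 4*z - 34 = -34 + 4*z)
H(-22)/G(x(7)) = -22/(-34 + 4*(2*√30/5)) = -22/(-34 + 8*√30/5)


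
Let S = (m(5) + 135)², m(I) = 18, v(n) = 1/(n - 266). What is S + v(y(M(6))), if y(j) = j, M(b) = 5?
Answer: 6109748/261 ≈ 23409.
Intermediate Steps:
v(n) = 1/(-266 + n)
S = 23409 (S = (18 + 135)² = 153² = 23409)
S + v(y(M(6))) = 23409 + 1/(-266 + 5) = 23409 + 1/(-261) = 23409 - 1/261 = 6109748/261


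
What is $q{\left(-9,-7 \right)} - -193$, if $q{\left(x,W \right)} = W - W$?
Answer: $193$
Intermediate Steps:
$q{\left(x,W \right)} = 0$
$q{\left(-9,-7 \right)} - -193 = 0 - -193 = 0 + 193 = 193$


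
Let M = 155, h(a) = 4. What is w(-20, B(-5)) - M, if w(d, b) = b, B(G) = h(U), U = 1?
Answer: -151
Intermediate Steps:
B(G) = 4
w(-20, B(-5)) - M = 4 - 1*155 = 4 - 155 = -151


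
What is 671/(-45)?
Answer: -671/45 ≈ -14.911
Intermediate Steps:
671/(-45) = 671*(-1/45) = -671/45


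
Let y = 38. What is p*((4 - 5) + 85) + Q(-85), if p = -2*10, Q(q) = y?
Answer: -1642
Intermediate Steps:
Q(q) = 38
p = -20
p*((4 - 5) + 85) + Q(-85) = -20*((4 - 5) + 85) + 38 = -20*(-1 + 85) + 38 = -20*84 + 38 = -1680 + 38 = -1642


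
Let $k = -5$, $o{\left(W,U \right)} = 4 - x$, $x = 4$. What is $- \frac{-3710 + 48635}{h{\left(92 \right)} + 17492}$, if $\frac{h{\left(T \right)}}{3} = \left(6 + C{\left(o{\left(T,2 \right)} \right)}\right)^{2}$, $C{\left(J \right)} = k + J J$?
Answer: $- \frac{8985}{3499} \approx -2.5679$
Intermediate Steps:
$o{\left(W,U \right)} = 0$ ($o{\left(W,U \right)} = 4 - 4 = 0$)
$C{\left(J \right)} = -5 + J^{2}$ ($C{\left(J \right)} = -5 + J J = -5 + J^{2}$)
$h{\left(T \right)} = 3$ ($h{\left(T \right)} = 3 \left(6 - \left(5 - 0^{2}\right)\right)^{2} = 3 \left(6 + \left(-5 + 0\right)\right)^{2} = 3 \left(6 - 5\right)^{2} = 3 \cdot 1^{2} = 3 \cdot 1 = 3$)
$- \frac{-3710 + 48635}{h{\left(92 \right)} + 17492} = - \frac{-3710 + 48635}{3 + 17492} = - \frac{44925}{17495} = \left(-1\right) \frac{8985}{3499} = - \frac{8985}{3499}$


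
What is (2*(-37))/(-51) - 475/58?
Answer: -19933/2958 ≈ -6.7387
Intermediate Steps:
(2*(-37))/(-51) - 475/58 = -74*(-1/51) - 475*1/58 = 74/51 - 475/58 = -19933/2958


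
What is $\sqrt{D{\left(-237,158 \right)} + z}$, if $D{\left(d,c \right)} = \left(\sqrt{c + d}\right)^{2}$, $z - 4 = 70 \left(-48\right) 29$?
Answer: $3 i \sqrt{10835} \approx 312.27 i$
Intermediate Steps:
$z = -97436$ ($z = 4 + 70 \left(-48\right) 29 = 4 - 97440 = -97436$)
$D{\left(d,c \right)} = c + d$
$\sqrt{D{\left(-237,158 \right)} + z} = \sqrt{\left(158 - 237\right) - 97436} = \sqrt{-79 - 97436} = \sqrt{-97515} = 3 i \sqrt{10835}$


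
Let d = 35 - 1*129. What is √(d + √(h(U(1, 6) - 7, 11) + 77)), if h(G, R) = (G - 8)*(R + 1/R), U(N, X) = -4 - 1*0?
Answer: √(-11374 + 11*I*√16181)/11 ≈ 0.59525 + 9.7136*I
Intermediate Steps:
d = -94 (d = 35 - 129 = -94)
U(N, X) = -4 (U(N, X) = -4 + 0 = -4)
h(G, R) = (-8 + G)*(R + 1/R)
√(d + √(h(U(1, 6) - 7, 11) + 77)) = √(-94 + √((-8 + (-4 - 7) + 11²*(-8 + (-4 - 7)))/11 + 77)) = √(-94 + √((-8 - 11 + 121*(-8 - 11))/11 + 77)) = √(-94 + √((-8 - 11 + 121*(-19))/11 + 77)) = √(-94 + √((-8 - 11 - 2299)/11 + 77)) = √(-94 + √((1/11)*(-2318) + 77)) = √(-94 + √(-2318/11 + 77)) = √(-94 + √(-1471/11)) = √(-94 + I*√16181/11)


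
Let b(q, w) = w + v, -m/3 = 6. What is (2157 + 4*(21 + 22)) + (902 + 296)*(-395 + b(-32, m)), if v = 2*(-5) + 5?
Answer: -498435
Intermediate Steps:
v = -5 (v = -10 + 5 = -5)
m = -18 (m = -3*6 = -18)
b(q, w) = -5 + w (b(q, w) = w - 5 = -5 + w)
(2157 + 4*(21 + 22)) + (902 + 296)*(-395 + b(-32, m)) = (2157 + 4*(21 + 22)) + (902 + 296)*(-395 + (-5 - 18)) = (2157 + 4*43) + 1198*(-395 - 23) = (2157 + 172) + 1198*(-418) = 2329 - 500764 = -498435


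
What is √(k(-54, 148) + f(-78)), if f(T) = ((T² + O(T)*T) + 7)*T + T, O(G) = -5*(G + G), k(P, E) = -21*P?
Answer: √4271478 ≈ 2066.8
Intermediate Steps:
O(G) = -10*G
f(T) = T + T*(7 - 9*T²) (f(T) = ((T² + (-10*T)*T) + 7)*T + T = ((T² - 10*T²) + 7)*T + T = (-9*T² + 7)*T + T = (7 - 9*T²)*T + T = T*(7 - 9*T²) + T = T + T*(7 - 9*T²))
√(k(-54, 148) + f(-78)) = √(-21*(-54) - 78*(8 - 9*(-78)²)) = √(1134 - 78*(8 - 9*6084)) = √(1134 - 78*(8 - 54756)) = √(1134 - 78*(-54748)) = √(1134 + 4270344) = √4271478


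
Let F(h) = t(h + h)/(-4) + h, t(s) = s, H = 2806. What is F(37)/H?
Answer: 37/5612 ≈ 0.0065930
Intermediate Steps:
F(h) = h/2 (F(h) = (h + h)/(-4) + h = (2*h)*(-¼) + h = -h/2 + h = h/2)
F(37)/H = ((½)*37)/2806 = (37/2)*(1/2806) = 37/5612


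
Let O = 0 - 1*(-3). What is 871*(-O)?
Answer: -2613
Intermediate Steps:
O = 3 (O = 0 + 3 = 3)
871*(-O) = 871*(-1*3) = 871*(-3) = -2613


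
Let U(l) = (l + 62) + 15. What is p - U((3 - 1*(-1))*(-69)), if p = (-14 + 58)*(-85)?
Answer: -3541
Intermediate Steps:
p = -3740 (p = 44*(-85) = -3740)
U(l) = 77 + l (U(l) = (62 + l) + 15 = 77 + l)
p - U((3 - 1*(-1))*(-69)) = -3740 - (77 + (3 - 1*(-1))*(-69)) = -3740 - (77 + (3 + 1)*(-69)) = -3740 - (77 + 4*(-69)) = -3740 - (77 - 276) = -3740 - 1*(-199) = -3740 + 199 = -3541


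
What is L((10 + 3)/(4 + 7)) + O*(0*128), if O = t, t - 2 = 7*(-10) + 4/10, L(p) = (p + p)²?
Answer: 676/121 ≈ 5.5868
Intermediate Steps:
L(p) = 4*p² (L(p) = (2*p)² = 4*p²)
t = -338/5 (t = 2 + (7*(-10) + 4/10) = 2 + (-70 + 4*(⅒)) = 2 + (-70 + ⅖) = 2 - 348/5 = -338/5 ≈ -67.600)
O = -338/5 ≈ -67.600
L((10 + 3)/(4 + 7)) + O*(0*128) = 4*((10 + 3)/(4 + 7))² - 0*128 = 4*(13/11)² - 338/5*0 = 4*(13*(1/11))² + 0 = 4*(13/11)² + 0 = 4*(169/121) + 0 = 676/121 + 0 = 676/121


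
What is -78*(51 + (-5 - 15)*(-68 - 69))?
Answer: -217698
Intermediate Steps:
-78*(51 + (-5 - 15)*(-68 - 69)) = -78*(51 - 20*(-137)) = -78*(51 + 2740) = -78*2791 = -217698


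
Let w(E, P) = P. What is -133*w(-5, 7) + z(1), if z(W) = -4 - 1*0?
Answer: -935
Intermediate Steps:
z(W) = -4 (z(W) = -4 + 0 = -4)
-133*w(-5, 7) + z(1) = -133*7 - 4 = -931 - 4 = -935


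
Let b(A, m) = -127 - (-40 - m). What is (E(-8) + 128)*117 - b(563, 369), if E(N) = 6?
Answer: 15396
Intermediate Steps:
b(A, m) = -87 + m (b(A, m) = -127 + (40 + m) = -87 + m)
(E(-8) + 128)*117 - b(563, 369) = (6 + 128)*117 - (-87 + 369) = 134*117 - 1*282 = 15678 - 282 = 15396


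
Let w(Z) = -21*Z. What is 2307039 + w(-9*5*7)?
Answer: 2313654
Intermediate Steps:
2307039 + w(-9*5*7) = 2307039 - 21*(-9*5)*7 = 2307039 - (-945)*7 = 2307039 - 21*(-315) = 2307039 + 6615 = 2313654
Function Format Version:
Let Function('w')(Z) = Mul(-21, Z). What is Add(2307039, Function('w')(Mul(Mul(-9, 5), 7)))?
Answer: 2313654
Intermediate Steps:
Add(2307039, Function('w')(Mul(Mul(-9, 5), 7))) = Add(2307039, Mul(-21, Mul(Mul(-9, 5), 7))) = Add(2307039, Mul(-21, Mul(-45, 7))) = Add(2307039, Mul(-21, -315)) = Add(2307039, 6615) = 2313654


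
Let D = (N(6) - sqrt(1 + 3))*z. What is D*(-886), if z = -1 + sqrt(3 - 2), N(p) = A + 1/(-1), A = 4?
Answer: 0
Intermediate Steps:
N(p) = 3 (N(p) = 4 + 1/(-1) = 4 - 1 = 3)
z = 0 (z = -1 + sqrt(1) = -1 + 1 = 0)
D = 0 (D = (3 - sqrt(1 + 3))*0 = (3 - sqrt(4))*0 = (3 - 1*2)*0 = (3 - 2)*0 = 1*0 = 0)
D*(-886) = 0*(-886) = 0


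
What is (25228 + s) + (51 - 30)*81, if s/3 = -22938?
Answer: -41885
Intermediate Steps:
s = -68814 (s = 3*(-22938) = -68814)
(25228 + s) + (51 - 30)*81 = (25228 - 68814) + (51 - 30)*81 = -43586 + 21*81 = -43586 + 1701 = -41885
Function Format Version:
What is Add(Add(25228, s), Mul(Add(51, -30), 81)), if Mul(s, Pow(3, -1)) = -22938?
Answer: -41885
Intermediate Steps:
s = -68814 (s = Mul(3, -22938) = -68814)
Add(Add(25228, s), Mul(Add(51, -30), 81)) = Add(Add(25228, -68814), Mul(Add(51, -30), 81)) = Add(-43586, Mul(21, 81)) = Add(-43586, 1701) = -41885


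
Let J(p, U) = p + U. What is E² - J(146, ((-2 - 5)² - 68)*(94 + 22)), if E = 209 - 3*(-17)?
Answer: 69658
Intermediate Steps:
J(p, U) = U + p
E = 260 (E = 209 - 1*(-51) = 209 + 51 = 260)
E² - J(146, ((-2 - 5)² - 68)*(94 + 22)) = 260² - (((-2 - 5)² - 68)*(94 + 22) + 146) = 67600 - (((-7)² - 68)*116 + 146) = 67600 - ((49 - 68)*116 + 146) = 67600 - (-19*116 + 146) = 67600 - (-2204 + 146) = 67600 - 1*(-2058) = 67600 + 2058 = 69658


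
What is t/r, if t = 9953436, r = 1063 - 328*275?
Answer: -9953436/89137 ≈ -111.66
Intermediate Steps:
r = -89137 (r = 1063 - 90200 = -89137)
t/r = 9953436/(-89137) = 9953436*(-1/89137) = -9953436/89137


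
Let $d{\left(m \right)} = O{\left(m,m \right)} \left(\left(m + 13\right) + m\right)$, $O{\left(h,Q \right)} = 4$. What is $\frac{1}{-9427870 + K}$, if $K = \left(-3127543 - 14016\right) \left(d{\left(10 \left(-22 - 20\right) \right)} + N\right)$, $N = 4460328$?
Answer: $- \frac{1}{14002000722050} \approx -7.1418 \cdot 10^{-14}$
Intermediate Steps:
$d{\left(m \right)} = 52 + 8 m$ ($d{\left(m \right)} = 4 \left(\left(m + 13\right) + m\right) = 4 \left(\left(13 + m\right) + m\right) = 4 \left(13 + 2 m\right) = 52 + 8 m$)
$K = -14001991294180$ ($K = \left(-3127543 - 14016\right) \left(\left(52 + 8 \cdot 10 \left(-22 - 20\right)\right) + 4460328\right) = - 3141559 \left(\left(52 + 8 \cdot 10 \left(-42\right)\right) + 4460328\right) = - 3141559 \left(\left(52 + 8 \left(-420\right)\right) + 4460328\right) = - 3141559 \left(\left(52 - 3360\right) + 4460328\right) = - 3141559 \left(-3308 + 4460328\right) = \left(-3141559\right) 4457020 = -14001991294180$)
$\frac{1}{-9427870 + K} = \frac{1}{-9427870 - 14001991294180} = \frac{1}{-14002000722050} = - \frac{1}{14002000722050}$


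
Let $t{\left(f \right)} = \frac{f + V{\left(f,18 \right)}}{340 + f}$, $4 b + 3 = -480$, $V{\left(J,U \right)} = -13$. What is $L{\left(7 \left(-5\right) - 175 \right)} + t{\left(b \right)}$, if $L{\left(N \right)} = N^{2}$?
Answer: $\frac{38675165}{877} \approx 44099.0$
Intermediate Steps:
$b = - \frac{483}{4}$ ($b = - \frac{3}{4} + \frac{1}{4} \left(-480\right) = - \frac{3}{4} - 120 = - \frac{483}{4} \approx -120.75$)
$t{\left(f \right)} = \frac{-13 + f}{340 + f}$ ($t{\left(f \right)} = \frac{f - 13}{340 + f} = \frac{-13 + f}{340 + f}$)
$L{\left(7 \left(-5\right) - 175 \right)} + t{\left(b \right)} = \left(7 \left(-5\right) - 175\right)^{2} + \frac{-13 - \frac{483}{4}}{340 - \frac{483}{4}} = \left(-35 - 175\right)^{2} + \frac{1}{\frac{877}{4}} \left(- \frac{535}{4}\right) = \left(-210\right)^{2} + \frac{4}{877} \left(- \frac{535}{4}\right) = 44100 - \frac{535}{877} = \frac{38675165}{877}$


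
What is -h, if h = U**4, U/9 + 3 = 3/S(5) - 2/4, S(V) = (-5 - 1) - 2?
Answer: -6059221281/4096 ≈ -1.4793e+6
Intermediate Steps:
S(V) = -8 (S(V) = -6 - 2 = -8)
U = -279/8 (U = -27 + 9*(3/(-8) - 2/4) = -27 + 9*(3*(-1/8) - 2*1/4) = -27 + 9*(-3/8 - 1/2) = -27 + 9*(-7/8) = -27 - 63/8 = -279/8 ≈ -34.875)
h = 6059221281/4096 (h = (-279/8)**4 = 6059221281/4096 ≈ 1.4793e+6)
-h = -1*6059221281/4096 = -6059221281/4096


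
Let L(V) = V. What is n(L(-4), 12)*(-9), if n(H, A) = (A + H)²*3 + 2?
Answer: -1746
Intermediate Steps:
n(H, A) = 2 + 3*(A + H)² (n(H, A) = 3*(A + H)² + 2 = 2 + 3*(A + H)²)
n(L(-4), 12)*(-9) = (2 + 3*(12 - 4)²)*(-9) = (2 + 3*8²)*(-9) = (2 + 3*64)*(-9) = (2 + 192)*(-9) = 194*(-9) = -1746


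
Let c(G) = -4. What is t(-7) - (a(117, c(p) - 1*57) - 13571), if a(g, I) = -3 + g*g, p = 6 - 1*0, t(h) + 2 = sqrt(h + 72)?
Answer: -117 + sqrt(65) ≈ -108.94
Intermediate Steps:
t(h) = -2 + sqrt(72 + h) (t(h) = -2 + sqrt(h + 72) = -2 + sqrt(72 + h))
p = 6 (p = 6 + 0 = 6)
a(g, I) = -3 + g**2
t(-7) - (a(117, c(p) - 1*57) - 13571) = (-2 + sqrt(72 - 7)) - ((-3 + 117**2) - 13571) = (-2 + sqrt(65)) - ((-3 + 13689) - 13571) = (-2 + sqrt(65)) - (13686 - 13571) = (-2 + sqrt(65)) - 1*115 = (-2 + sqrt(65)) - 115 = -117 + sqrt(65)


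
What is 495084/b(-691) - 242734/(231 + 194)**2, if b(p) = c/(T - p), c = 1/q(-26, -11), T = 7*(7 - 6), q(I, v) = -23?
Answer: -1435621685807734/180625 ≈ -7.9481e+9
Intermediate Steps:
T = 7 (T = 7*1 = 7)
c = -1/23 (c = 1/(-23) = -1/23 ≈ -0.043478)
b(p) = -1/(23*(7 - p))
495084/b(-691) - 242734/(231 + 194)**2 = 495084/((1/(23*(-7 - 691)))) - 242734/(231 + 194)**2 = 495084/(((1/23)/(-698))) - 242734/(425**2) = 495084/(((1/23)*(-1/698))) - 242734/180625 = 495084/(-1/16054) - 242734*1/180625 = 495084*(-16054) - 242734/180625 = -7948078536 - 242734/180625 = -1435621685807734/180625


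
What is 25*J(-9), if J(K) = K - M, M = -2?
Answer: -175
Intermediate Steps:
J(K) = 2 + K (J(K) = K - 1*(-2) = K + 2 = 2 + K)
25*J(-9) = 25*(2 - 9) = 25*(-7) = -175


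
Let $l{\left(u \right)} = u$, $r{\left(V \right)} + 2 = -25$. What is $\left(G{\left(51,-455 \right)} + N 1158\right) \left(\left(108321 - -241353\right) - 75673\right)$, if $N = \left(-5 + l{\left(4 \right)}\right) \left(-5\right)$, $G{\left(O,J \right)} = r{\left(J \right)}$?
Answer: $1579067763$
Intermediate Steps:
$r{\left(V \right)} = -27$ ($r{\left(V \right)} = -2 - 25 = -27$)
$G{\left(O,J \right)} = -27$
$N = 5$ ($N = \left(-5 + 4\right) \left(-5\right) = \left(-1\right) \left(-5\right) = 5$)
$\left(G{\left(51,-455 \right)} + N 1158\right) \left(\left(108321 - -241353\right) - 75673\right) = \left(-27 + 5 \cdot 1158\right) \left(\left(108321 - -241353\right) - 75673\right) = \left(-27 + 5790\right) \left(\left(108321 + 241353\right) - 75673\right) = 5763 \left(349674 - 75673\right) = 5763 \cdot 274001 = 1579067763$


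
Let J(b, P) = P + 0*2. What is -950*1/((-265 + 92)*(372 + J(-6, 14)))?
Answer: 475/33389 ≈ 0.014226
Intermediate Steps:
J(b, P) = P (J(b, P) = P + 0 = P)
-950*1/((-265 + 92)*(372 + J(-6, 14))) = -950*1/((-265 + 92)*(372 + 14)) = -950/((-173*386)) = -950/(-66778) = -950*(-1/66778) = 475/33389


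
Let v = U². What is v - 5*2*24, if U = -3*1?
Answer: -231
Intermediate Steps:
U = -3
v = 9 (v = (-3)² = 9)
v - 5*2*24 = 9 - 5*2*24 = 9 - 10*24 = 9 - 240 = -231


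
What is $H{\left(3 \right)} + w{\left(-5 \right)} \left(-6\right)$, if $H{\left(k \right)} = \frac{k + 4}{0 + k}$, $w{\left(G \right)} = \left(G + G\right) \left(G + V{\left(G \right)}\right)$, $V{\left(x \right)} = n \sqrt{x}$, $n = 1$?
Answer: $- \frac{893}{3} + 60 i \sqrt{5} \approx -297.67 + 134.16 i$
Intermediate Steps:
$V{\left(x \right)} = \sqrt{x}$ ($V{\left(x \right)} = 1 \sqrt{x} = \sqrt{x}$)
$w{\left(G \right)} = 2 G \left(G + \sqrt{G}\right)$ ($w{\left(G \right)} = \left(G + G\right) \left(G + \sqrt{G}\right) = 2 G \left(G + \sqrt{G}\right)$)
$H{\left(k \right)} = \frac{4 + k}{k}$
$H{\left(3 \right)} + w{\left(-5 \right)} \left(-6\right) = \frac{4 + 3}{3} + 2 \left(-5\right) \left(-5 + \sqrt{-5}\right) \left(-6\right) = \frac{1}{3} \cdot 7 + 2 \left(-5\right) \left(-5 + i \sqrt{5}\right) \left(-6\right) = \frac{7}{3} + \left(50 - 10 i \sqrt{5}\right) \left(-6\right) = \frac{7}{3} - \left(300 - 60 i \sqrt{5}\right) = - \frac{893}{3} + 60 i \sqrt{5}$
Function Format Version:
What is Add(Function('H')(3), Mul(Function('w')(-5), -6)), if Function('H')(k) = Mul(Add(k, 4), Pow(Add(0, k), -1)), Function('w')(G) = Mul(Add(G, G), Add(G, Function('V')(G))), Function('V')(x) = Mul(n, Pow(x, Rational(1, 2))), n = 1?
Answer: Add(Rational(-893, 3), Mul(60, I, Pow(5, Rational(1, 2)))) ≈ Add(-297.67, Mul(134.16, I))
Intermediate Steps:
Function('V')(x) = Pow(x, Rational(1, 2)) (Function('V')(x) = Mul(1, Pow(x, Rational(1, 2))) = Pow(x, Rational(1, 2)))
Function('w')(G) = Mul(2, G, Add(G, Pow(G, Rational(1, 2)))) (Function('w')(G) = Mul(Add(G, G), Add(G, Pow(G, Rational(1, 2)))) = Mul(Mul(2, G), Add(G, Pow(G, Rational(1, 2)))) = Mul(2, G, Add(G, Pow(G, Rational(1, 2)))))
Function('H')(k) = Mul(Pow(k, -1), Add(4, k)) (Function('H')(k) = Mul(Add(4, k), Pow(k, -1)) = Mul(Pow(k, -1), Add(4, k)))
Add(Function('H')(3), Mul(Function('w')(-5), -6)) = Add(Mul(Pow(3, -1), Add(4, 3)), Mul(Mul(2, -5, Add(-5, Pow(-5, Rational(1, 2)))), -6)) = Add(Mul(Rational(1, 3), 7), Mul(Mul(2, -5, Add(-5, Mul(I, Pow(5, Rational(1, 2))))), -6)) = Add(Rational(7, 3), Mul(Add(50, Mul(-10, I, Pow(5, Rational(1, 2)))), -6)) = Add(Rational(7, 3), Add(-300, Mul(60, I, Pow(5, Rational(1, 2))))) = Add(Rational(-893, 3), Mul(60, I, Pow(5, Rational(1, 2))))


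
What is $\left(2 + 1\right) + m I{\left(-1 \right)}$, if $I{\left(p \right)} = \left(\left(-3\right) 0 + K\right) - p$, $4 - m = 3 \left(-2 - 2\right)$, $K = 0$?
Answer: $19$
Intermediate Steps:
$m = 16$ ($m = 4 - 3 \left(-2 - 2\right) = 4 - 3 \left(-4\right) = 4 - -12 = 4 + 12 = 16$)
$I{\left(p \right)} = - p$ ($I{\left(p \right)} = \left(\left(-3\right) 0 + 0\right) - p = \left(0 + 0\right) - p = 0 - p = - p$)
$\left(2 + 1\right) + m I{\left(-1 \right)} = \left(2 + 1\right) + 16 \left(\left(-1\right) \left(-1\right)\right) = 3 + 16 \cdot 1 = 3 + 16 = 19$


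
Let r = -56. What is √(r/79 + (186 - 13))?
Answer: √1075269/79 ≈ 13.126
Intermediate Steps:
√(r/79 + (186 - 13)) = √(-56/79 + (186 - 13)) = √(-56*1/79 + 173) = √(-56/79 + 173) = √(13611/79) = √1075269/79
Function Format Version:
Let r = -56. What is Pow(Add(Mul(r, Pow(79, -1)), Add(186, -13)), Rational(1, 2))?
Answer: Mul(Rational(1, 79), Pow(1075269, Rational(1, 2))) ≈ 13.126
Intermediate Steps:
Pow(Add(Mul(r, Pow(79, -1)), Add(186, -13)), Rational(1, 2)) = Pow(Add(Mul(-56, Pow(79, -1)), Add(186, -13)), Rational(1, 2)) = Pow(Add(Mul(-56, Rational(1, 79)), 173), Rational(1, 2)) = Pow(Add(Rational(-56, 79), 173), Rational(1, 2)) = Pow(Rational(13611, 79), Rational(1, 2)) = Mul(Rational(1, 79), Pow(1075269, Rational(1, 2)))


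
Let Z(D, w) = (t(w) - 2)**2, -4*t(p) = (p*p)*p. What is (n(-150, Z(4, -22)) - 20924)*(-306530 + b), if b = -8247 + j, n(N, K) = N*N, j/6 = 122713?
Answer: 664285576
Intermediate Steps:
j = 736278 (j = 6*122713 = 736278)
t(p) = -p**3/4 (t(p) = -p*p*p/4 = -p**2*p/4 = -p**3/4)
Z(D, w) = (-2 - w**3/4)**2 (Z(D, w) = (-w**3/4 - 2)**2 = (-2 - w**3/4)**2)
n(N, K) = N**2
b = 728031 (b = -8247 + 736278 = 728031)
(n(-150, Z(4, -22)) - 20924)*(-306530 + b) = ((-150)**2 - 20924)*(-306530 + 728031) = (22500 - 20924)*421501 = 1576*421501 = 664285576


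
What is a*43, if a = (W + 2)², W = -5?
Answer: 387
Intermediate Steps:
a = 9 (a = (-5 + 2)² = (-3)² = 9)
a*43 = 9*43 = 387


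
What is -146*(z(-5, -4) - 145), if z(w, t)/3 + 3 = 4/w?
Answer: 114172/5 ≈ 22834.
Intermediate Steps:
z(w, t) = -9 + 12/w (z(w, t) = -9 + 3*(4/w) = -9 + 12/w)
-146*(z(-5, -4) - 145) = -146*((-9 + 12/(-5)) - 145) = -146*((-9 + 12*(-⅕)) - 145) = -146*((-9 - 12/5) - 145) = -146*(-57/5 - 145) = -146*(-782/5) = 114172/5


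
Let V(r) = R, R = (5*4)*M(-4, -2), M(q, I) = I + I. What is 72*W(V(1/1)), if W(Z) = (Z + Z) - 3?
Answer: -11736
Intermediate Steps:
M(q, I) = 2*I
R = -80 (R = (5*4)*(2*(-2)) = 20*(-4) = -80)
V(r) = -80
W(Z) = -3 + 2*Z (W(Z) = 2*Z - 3 = -3 + 2*Z)
72*W(V(1/1)) = 72*(-3 + 2*(-80)) = 72*(-3 - 160) = 72*(-163) = -11736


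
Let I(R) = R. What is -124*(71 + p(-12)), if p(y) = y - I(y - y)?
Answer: -7316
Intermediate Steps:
p(y) = y (p(y) = y - (y - y) = y - 1*0 = y + 0 = y)
-124*(71 + p(-12)) = -124*(71 - 12) = -124*59 = -7316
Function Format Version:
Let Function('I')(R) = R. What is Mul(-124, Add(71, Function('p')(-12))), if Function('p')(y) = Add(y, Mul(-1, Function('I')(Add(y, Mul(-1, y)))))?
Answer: -7316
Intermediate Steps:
Function('p')(y) = y (Function('p')(y) = Add(y, Mul(-1, Add(y, Mul(-1, y)))) = Add(y, Mul(-1, 0)) = Add(y, 0) = y)
Mul(-124, Add(71, Function('p')(-12))) = Mul(-124, Add(71, -12)) = Mul(-124, 59) = -7316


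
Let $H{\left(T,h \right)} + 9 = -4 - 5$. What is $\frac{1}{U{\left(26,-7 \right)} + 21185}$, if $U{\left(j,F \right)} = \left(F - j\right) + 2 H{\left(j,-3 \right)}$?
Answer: $\frac{1}{21116} \approx 4.7357 \cdot 10^{-5}$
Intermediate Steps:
$H{\left(T,h \right)} = -18$ ($H{\left(T,h \right)} = -9 - 9 = -18$)
$U{\left(j,F \right)} = -36 + F - j$ ($U{\left(j,F \right)} = \left(F - j\right) + 2 \left(-18\right) = \left(F - j\right) - 36 = -36 + F - j$)
$\frac{1}{U{\left(26,-7 \right)} + 21185} = \frac{1}{\left(-36 - 7 - 26\right) + 21185} = \frac{1}{-69 + 21185} = \frac{1}{21116}$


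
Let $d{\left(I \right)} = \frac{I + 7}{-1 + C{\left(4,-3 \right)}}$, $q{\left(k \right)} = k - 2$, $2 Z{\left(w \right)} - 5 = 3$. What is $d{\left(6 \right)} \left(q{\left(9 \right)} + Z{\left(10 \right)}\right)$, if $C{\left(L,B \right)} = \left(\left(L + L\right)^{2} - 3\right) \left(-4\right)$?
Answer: $- \frac{143}{245} \approx -0.58367$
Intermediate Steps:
$Z{\left(w \right)} = 4$ ($Z{\left(w \right)} = \frac{5}{2} + \frac{1}{2} \cdot 3 = \frac{5}{2} + \frac{3}{2} = 4$)
$q{\left(k \right)} = -2 + k$
$C{\left(L,B \right)} = 12 - 16 L^{2}$ ($C{\left(L,B \right)} = \left(\left(2 L\right)^{2} - 3\right) \left(-4\right) = \left(4 L^{2} - 3\right) \left(-4\right) = \left(-3 + 4 L^{2}\right) \left(-4\right) = 12 - 16 L^{2}$)
$d{\left(I \right)} = - \frac{1}{35} - \frac{I}{245}$ ($d{\left(I \right)} = \frac{I + 7}{-1 + \left(12 - 16 \cdot 4^{2}\right)} = \frac{7 + I}{-1 + \left(12 - 256\right)} = \frac{7 + I}{-1 - 244} = \frac{7 + I}{-245} = \left(7 + I\right) \left(- \frac{1}{245}\right) = - \frac{1}{35} - \frac{I}{245}$)
$d{\left(6 \right)} \left(q{\left(9 \right)} + Z{\left(10 \right)}\right) = \left(- \frac{1}{35} - \frac{6}{245}\right) \left(\left(-2 + 9\right) + 4\right) = \left(- \frac{1}{35} - \frac{6}{245}\right) \left(7 + 4\right) = \left(- \frac{13}{245}\right) 11 = - \frac{143}{245}$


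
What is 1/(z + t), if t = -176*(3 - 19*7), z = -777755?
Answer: -1/754875 ≈ -1.3247e-6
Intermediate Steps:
t = 22880 (t = -176*(3 - 133) = -176*(-130) = 22880)
1/(z + t) = 1/(-777755 + 22880) = 1/(-754875) = -1/754875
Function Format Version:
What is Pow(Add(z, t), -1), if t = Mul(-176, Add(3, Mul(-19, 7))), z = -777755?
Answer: Rational(-1, 754875) ≈ -1.3247e-6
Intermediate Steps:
t = 22880 (t = Mul(-176, Add(3, -133)) = Mul(-176, -130) = 22880)
Pow(Add(z, t), -1) = Pow(Add(-777755, 22880), -1) = Pow(-754875, -1) = Rational(-1, 754875)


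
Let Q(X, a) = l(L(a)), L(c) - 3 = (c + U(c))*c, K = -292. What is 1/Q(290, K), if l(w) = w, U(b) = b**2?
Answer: -1/24811821 ≈ -4.0303e-8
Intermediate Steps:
L(c) = 3 + c*(c + c**2) (L(c) = 3 + (c + c**2)*c = 3 + c*(c + c**2))
Q(X, a) = 3 + a**2 + a**3
1/Q(290, K) = 1/(3 + (-292)**2 + (-292)**3) = 1/(3 + 85264 - 24897088) = 1/(-24811821) = -1/24811821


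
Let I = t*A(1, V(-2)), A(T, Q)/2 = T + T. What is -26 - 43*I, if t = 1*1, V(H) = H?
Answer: -198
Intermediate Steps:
A(T, Q) = 4*T (A(T, Q) = 2*(T + T) = 2*(2*T) = 4*T)
t = 1
I = 4 (I = 1*(4*1) = 1*4 = 4)
-26 - 43*I = -26 - 43*4 = -26 - 172 = -198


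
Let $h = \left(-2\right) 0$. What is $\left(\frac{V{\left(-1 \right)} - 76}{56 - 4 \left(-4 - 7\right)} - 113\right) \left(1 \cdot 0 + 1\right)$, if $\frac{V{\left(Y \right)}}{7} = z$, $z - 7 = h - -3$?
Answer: $- \frac{5653}{50} \approx -113.06$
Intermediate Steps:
$h = 0$
$z = 10$ ($z = 7 + \left(0 - -3\right) = 7 + \left(0 + 3\right) = 7 + 3 = 10$)
$V{\left(Y \right)} = 70$ ($V{\left(Y \right)} = 7 \cdot 10 = 70$)
$\left(\frac{V{\left(-1 \right)} - 76}{56 - 4 \left(-4 - 7\right)} - 113\right) \left(1 \cdot 0 + 1\right) = \left(\frac{70 - 76}{56 - 4 \left(-4 - 7\right)} - 113\right) \left(1 \cdot 0 + 1\right) = \left(- \frac{6}{56 - 4 \left(-4 - 7\right)} - 113\right) \left(0 + 1\right) = \left(- \frac{6}{56 - -44} - 113\right) 1 = \left(- \frac{6}{56 + 44} - 113\right) 1 = \left(- \frac{6}{100} - 113\right) 1 = \left(\left(-6\right) \frac{1}{100} - 113\right) 1 = \left(- \frac{3}{50} - 113\right) 1 = \left(- \frac{5653}{50}\right) 1 = - \frac{5653}{50}$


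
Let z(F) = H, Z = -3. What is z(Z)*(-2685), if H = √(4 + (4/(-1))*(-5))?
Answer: -5370*√6 ≈ -13154.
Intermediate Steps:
H = 2*√6 (H = √(4 + (4*(-1))*(-5)) = √(4 - 4*(-5)) = √(4 + 20) = √24 = 2*√6 ≈ 4.8990)
z(F) = 2*√6
z(Z)*(-2685) = (2*√6)*(-2685) = -5370*√6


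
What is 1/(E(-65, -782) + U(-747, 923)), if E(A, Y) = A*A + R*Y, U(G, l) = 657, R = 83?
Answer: -1/60024 ≈ -1.6660e-5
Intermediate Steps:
E(A, Y) = A² + 83*Y (E(A, Y) = A*A + 83*Y = A² + 83*Y)
1/(E(-65, -782) + U(-747, 923)) = 1/(((-65)² + 83*(-782)) + 657) = 1/((4225 - 64906) + 657) = 1/(-60681 + 657) = 1/(-60024) = -1/60024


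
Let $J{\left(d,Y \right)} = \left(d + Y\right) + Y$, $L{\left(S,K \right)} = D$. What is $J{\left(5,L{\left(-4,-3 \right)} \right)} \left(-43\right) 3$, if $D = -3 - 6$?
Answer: $1677$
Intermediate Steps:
$D = -9$ ($D = -3 - 6 = -9$)
$L{\left(S,K \right)} = -9$
$J{\left(d,Y \right)} = d + 2 Y$ ($J{\left(d,Y \right)} = \left(Y + d\right) + Y = d + 2 Y$)
$J{\left(5,L{\left(-4,-3 \right)} \right)} \left(-43\right) 3 = \left(5 + 2 \left(-9\right)\right) \left(-43\right) 3 = \left(5 - 18\right) \left(-43\right) 3 = \left(-13\right) \left(-43\right) 3 = 559 \cdot 3 = 1677$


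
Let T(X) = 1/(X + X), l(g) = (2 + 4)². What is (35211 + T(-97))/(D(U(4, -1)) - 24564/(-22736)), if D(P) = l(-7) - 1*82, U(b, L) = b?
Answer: -19413511586/24766331 ≈ -783.87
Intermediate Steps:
l(g) = 36 (l(g) = 6² = 36)
D(P) = -46 (D(P) = 36 - 1*82 = 36 - 82 = -46)
T(X) = 1/(2*X)
(35211 + T(-97))/(D(U(4, -1)) - 24564/(-22736)) = (35211 + (½)/(-97))/(-46 - 24564/(-22736)) = (35211 + (½)*(-1/97))/(-46 - 24564*(-1/22736)) = (35211 - 1/194)/(-46 + 6141/5684) = 6830933/(194*(-255323/5684)) = (6830933/194)*(-5684/255323) = -19413511586/24766331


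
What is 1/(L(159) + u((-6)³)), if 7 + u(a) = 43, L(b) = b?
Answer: 1/195 ≈ 0.0051282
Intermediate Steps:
u(a) = 36 (u(a) = -7 + 43 = 36)
1/(L(159) + u((-6)³)) = 1/(159 + 36) = 1/195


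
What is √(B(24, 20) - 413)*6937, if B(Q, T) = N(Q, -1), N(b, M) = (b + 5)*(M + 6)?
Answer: 13874*I*√67 ≈ 1.1356e+5*I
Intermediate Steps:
N(b, M) = (5 + b)*(6 + M)
B(Q, T) = 25 + 5*Q (B(Q, T) = 30 + 5*(-1) + 6*Q - Q = 30 - 5 + 6*Q - Q = 25 + 5*Q)
√(B(24, 20) - 413)*6937 = √((25 + 5*24) - 413)*6937 = √((25 + 120) - 413)*6937 = √(145 - 413)*6937 = √(-268)*6937 = (2*I*√67)*6937 = 13874*I*√67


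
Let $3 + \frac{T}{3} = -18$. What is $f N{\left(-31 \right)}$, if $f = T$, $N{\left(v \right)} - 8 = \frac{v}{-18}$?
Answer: $- \frac{1225}{2} \approx -612.5$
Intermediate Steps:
$T = -63$ ($T = -9 + 3 \left(-18\right) = -9 - 54 = -63$)
$N{\left(v \right)} = 8 - \frac{v}{18}$ ($N{\left(v \right)} = 8 + \frac{v}{-18} = 8 + v \left(- \frac{1}{18}\right) = 8 - \frac{v}{18}$)
$f = -63$
$f N{\left(-31 \right)} = - 63 \left(8 - - \frac{31}{18}\right) = - 63 \left(8 + \frac{31}{18}\right) = \left(-63\right) \frac{175}{18} = - \frac{1225}{2}$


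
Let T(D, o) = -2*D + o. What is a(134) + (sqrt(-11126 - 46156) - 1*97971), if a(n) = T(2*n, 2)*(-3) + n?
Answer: -96235 + I*sqrt(57282) ≈ -96235.0 + 239.34*I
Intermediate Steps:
T(D, o) = o - 2*D
a(n) = -6 + 13*n (a(n) = (2 - 4*n)*(-3) + n = (-6 + 12*n) + n = -6 + 13*n)
a(134) + (sqrt(-11126 - 46156) - 1*97971) = (-6 + 13*134) + (sqrt(-11126 - 46156) - 1*97971) = (-6 + 1742) + (sqrt(-57282) - 97971) = 1736 + (I*sqrt(57282) - 97971) = 1736 + (-97971 + I*sqrt(57282)) = -96235 + I*sqrt(57282)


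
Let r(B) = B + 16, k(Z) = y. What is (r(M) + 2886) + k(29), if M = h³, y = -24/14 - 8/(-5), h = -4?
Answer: 99326/35 ≈ 2837.9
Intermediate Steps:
y = -4/35 (y = -24*1/14 - 8*(-⅕) = -12/7 + 8/5 = -4/35 ≈ -0.11429)
k(Z) = -4/35
M = -64 (M = (-4)³ = -64)
r(B) = 16 + B
(r(M) + 2886) + k(29) = ((16 - 64) + 2886) - 4/35 = (-48 + 2886) - 4/35 = 2838 - 4/35 = 99326/35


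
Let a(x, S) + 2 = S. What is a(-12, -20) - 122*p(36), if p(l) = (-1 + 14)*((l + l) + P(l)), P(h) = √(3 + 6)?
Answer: -118972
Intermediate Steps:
P(h) = 3 (P(h) = √9 = 3)
a(x, S) = -2 + S
p(l) = 39 + 26*l (p(l) = (-1 + 14)*((l + l) + 3) = 13*(2*l + 3) = 13*(3 + 2*l) = 39 + 26*l)
a(-12, -20) - 122*p(36) = (-2 - 20) - 122*(39 + 26*36) = -22 - 122*(39 + 936) = -22 - 122*975 = -22 - 118950 = -118972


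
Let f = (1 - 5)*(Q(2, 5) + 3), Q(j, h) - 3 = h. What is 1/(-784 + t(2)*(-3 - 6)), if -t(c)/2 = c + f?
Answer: -1/1540 ≈ -0.00064935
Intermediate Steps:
Q(j, h) = 3 + h
f = -44 (f = (1 - 5)*((3 + 5) + 3) = -4*(8 + 3) = -4*11 = -44)
t(c) = 88 - 2*c (t(c) = -2*(c - 44) = -2*(-44 + c) = 88 - 2*c)
1/(-784 + t(2)*(-3 - 6)) = 1/(-784 + (88 - 2*2)*(-3 - 6)) = 1/(-784 + (88 - 4)*(-9)) = 1/(-784 + 84*(-9)) = 1/(-784 - 756) = 1/(-1540) = -1/1540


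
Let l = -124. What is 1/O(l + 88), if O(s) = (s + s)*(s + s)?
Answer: 1/5184 ≈ 0.00019290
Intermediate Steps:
O(s) = 4*s² (O(s) = (2*s)*(2*s) = 4*s²)
1/O(l + 88) = 1/(4*(-124 + 88)²) = 1/(4*(-36)²) = 1/(4*1296) = 1/5184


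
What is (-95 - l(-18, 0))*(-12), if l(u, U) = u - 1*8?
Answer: 828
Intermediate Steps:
l(u, U) = -8 + u (l(u, U) = u - 8 = -8 + u)
(-95 - l(-18, 0))*(-12) = (-95 - (-8 - 18))*(-12) = (-95 - 1*(-26))*(-12) = (-95 + 26)*(-12) = -69*(-12) = 828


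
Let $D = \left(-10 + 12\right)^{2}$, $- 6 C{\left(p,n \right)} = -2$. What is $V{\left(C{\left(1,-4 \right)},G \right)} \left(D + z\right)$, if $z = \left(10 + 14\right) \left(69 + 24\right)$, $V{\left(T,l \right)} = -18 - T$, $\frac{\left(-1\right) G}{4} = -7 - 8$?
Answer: $- \frac{122980}{3} \approx -40993.0$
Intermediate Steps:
$C{\left(p,n \right)} = \frac{1}{3}$ ($C{\left(p,n \right)} = \left(- \frac{1}{6}\right) \left(-2\right) = \frac{1}{3}$)
$G = 60$ ($G = - 4 \left(-7 - 8\right) = \left(-4\right) \left(-15\right) = 60$)
$z = 2232$ ($z = 24 \cdot 93 = 2232$)
$D = 4$ ($D = 2^{2} = 4$)
$V{\left(C{\left(1,-4 \right)},G \right)} \left(D + z\right) = \left(-18 - \frac{1}{3}\right) \left(4 + 2232\right) = \left(-18 - \frac{1}{3}\right) 2236 = \left(- \frac{55}{3}\right) 2236 = - \frac{122980}{3}$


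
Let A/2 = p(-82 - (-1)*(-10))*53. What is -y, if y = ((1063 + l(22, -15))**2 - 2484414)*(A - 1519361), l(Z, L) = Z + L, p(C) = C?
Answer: -2048268271082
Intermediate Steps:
l(Z, L) = L + Z
A = -9752 (A = 2*((-82 - (-1)*(-10))*53) = 2*((-82 - 1*10)*53) = 2*((-82 - 10)*53) = 2*(-92*53) = 2*(-4876) = -9752)
y = 2048268271082 (y = ((1063 + (-15 + 22))**2 - 2484414)*(-9752 - 1519361) = ((1063 + 7)**2 - 2484414)*(-1529113) = (1070**2 - 2484414)*(-1529113) = (1144900 - 2484414)*(-1529113) = -1339514*(-1529113) = 2048268271082)
-y = -1*2048268271082 = -2048268271082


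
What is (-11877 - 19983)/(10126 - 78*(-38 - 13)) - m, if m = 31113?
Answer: -109712403/3526 ≈ -31115.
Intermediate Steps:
(-11877 - 19983)/(10126 - 78*(-38 - 13)) - m = (-11877 - 19983)/(10126 - 78*(-38 - 13)) - 1*31113 = -31860/(10126 - 78*(-51)) - 31113 = -31860/(10126 + 3978) - 31113 = -31860/14104 - 31113 = -31860*1/14104 - 31113 = -7965/3526 - 31113 = -109712403/3526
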